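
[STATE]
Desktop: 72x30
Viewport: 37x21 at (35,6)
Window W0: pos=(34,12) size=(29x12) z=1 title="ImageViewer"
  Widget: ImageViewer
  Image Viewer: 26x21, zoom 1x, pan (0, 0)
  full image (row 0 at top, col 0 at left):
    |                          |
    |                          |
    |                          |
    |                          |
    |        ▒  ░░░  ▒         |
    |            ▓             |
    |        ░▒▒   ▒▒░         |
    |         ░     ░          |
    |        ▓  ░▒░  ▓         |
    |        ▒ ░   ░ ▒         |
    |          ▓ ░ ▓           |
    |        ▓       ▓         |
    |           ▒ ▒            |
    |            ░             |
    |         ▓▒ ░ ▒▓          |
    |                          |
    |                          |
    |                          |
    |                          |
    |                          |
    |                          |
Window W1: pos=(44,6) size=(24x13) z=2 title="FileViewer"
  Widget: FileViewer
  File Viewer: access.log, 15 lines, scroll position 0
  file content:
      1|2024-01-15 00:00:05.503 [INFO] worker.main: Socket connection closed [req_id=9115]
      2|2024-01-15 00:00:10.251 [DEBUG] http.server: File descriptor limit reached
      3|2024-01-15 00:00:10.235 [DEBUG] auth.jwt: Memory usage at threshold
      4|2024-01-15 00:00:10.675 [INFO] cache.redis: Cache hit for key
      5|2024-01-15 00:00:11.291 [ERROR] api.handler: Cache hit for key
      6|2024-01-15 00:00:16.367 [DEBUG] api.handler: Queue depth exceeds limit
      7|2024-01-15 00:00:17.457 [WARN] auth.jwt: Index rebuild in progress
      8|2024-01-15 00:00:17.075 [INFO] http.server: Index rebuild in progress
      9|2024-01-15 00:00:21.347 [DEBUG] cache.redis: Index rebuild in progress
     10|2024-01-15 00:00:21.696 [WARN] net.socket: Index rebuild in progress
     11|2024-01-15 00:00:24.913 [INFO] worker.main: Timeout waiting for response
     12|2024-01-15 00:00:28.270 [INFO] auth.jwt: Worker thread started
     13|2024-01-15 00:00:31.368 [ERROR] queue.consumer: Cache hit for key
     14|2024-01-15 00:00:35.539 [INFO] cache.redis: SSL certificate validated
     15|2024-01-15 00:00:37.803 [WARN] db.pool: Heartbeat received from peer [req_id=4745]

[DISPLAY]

         ┏━━━━━━━━━━━━━━━━━━━━━━┓    
         ┃ FileViewer           ┃    
         ┠──────────────────────┨    
         ┃2024-01-15 00:00:05.5▲┃    
         ┃2024-01-15 00:00:10.2█┃    
         ┃2024-01-15 00:00:10.2░┃    
━━━━━━━━━┃2024-01-15 00:00:10.6░┃    
 ImageVie┃2024-01-15 00:00:11.2░┃    
─────────┃2024-01-15 00:00:16.3░┃    
         ┃2024-01-15 00:00:17.4░┃    
         ┃2024-01-15 00:00:17.0░┃    
         ┃2024-01-15 00:00:21.3▼┃    
         ┗━━━━━━━━━━━━━━━━━━━━━━┛    
        ▒  ░░░  ▒          ┃         
            ▓              ┃         
        ░▒▒   ▒▒░          ┃         
         ░     ░           ┃         
━━━━━━━━━━━━━━━━━━━━━━━━━━━┛         
                                     
                                     
                                     


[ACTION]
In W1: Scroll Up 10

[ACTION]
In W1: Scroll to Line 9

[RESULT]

         ┏━━━━━━━━━━━━━━━━━━━━━━┓    
         ┃ FileViewer           ┃    
         ┠──────────────────────┨    
         ┃2024-01-15 00:00:17.4▲┃    
         ┃2024-01-15 00:00:17.0░┃    
         ┃2024-01-15 00:00:21.3░┃    
━━━━━━━━━┃2024-01-15 00:00:21.6░┃    
 ImageVie┃2024-01-15 00:00:24.9░┃    
─────────┃2024-01-15 00:00:28.2░┃    
         ┃2024-01-15 00:00:31.3░┃    
         ┃2024-01-15 00:00:35.5█┃    
         ┃2024-01-15 00:00:37.8▼┃    
         ┗━━━━━━━━━━━━━━━━━━━━━━┛    
        ▒  ░░░  ▒          ┃         
            ▓              ┃         
        ░▒▒   ▒▒░          ┃         
         ░     ░           ┃         
━━━━━━━━━━━━━━━━━━━━━━━━━━━┛         
                                     
                                     
                                     


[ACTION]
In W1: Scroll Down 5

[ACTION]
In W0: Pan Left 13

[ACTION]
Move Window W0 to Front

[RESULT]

         ┏━━━━━━━━━━━━━━━━━━━━━━┓    
         ┃ FileViewer           ┃    
         ┠──────────────────────┨    
         ┃2024-01-15 00:00:17.4▲┃    
         ┃2024-01-15 00:00:17.0░┃    
         ┃2024-01-15 00:00:21.3░┃    
━━━━━━━━━━━━━━━━━━━━━━━━━━━┓1.6░┃    
 ImageViewer               ┃4.9░┃    
───────────────────────────┨8.2░┃    
                           ┃1.3░┃    
                           ┃5.5█┃    
                           ┃7.8▼┃    
                           ┃━━━━┛    
        ▒  ░░░  ▒          ┃         
            ▓              ┃         
        ░▒▒   ▒▒░          ┃         
         ░     ░           ┃         
━━━━━━━━━━━━━━━━━━━━━━━━━━━┛         
                                     
                                     
                                     


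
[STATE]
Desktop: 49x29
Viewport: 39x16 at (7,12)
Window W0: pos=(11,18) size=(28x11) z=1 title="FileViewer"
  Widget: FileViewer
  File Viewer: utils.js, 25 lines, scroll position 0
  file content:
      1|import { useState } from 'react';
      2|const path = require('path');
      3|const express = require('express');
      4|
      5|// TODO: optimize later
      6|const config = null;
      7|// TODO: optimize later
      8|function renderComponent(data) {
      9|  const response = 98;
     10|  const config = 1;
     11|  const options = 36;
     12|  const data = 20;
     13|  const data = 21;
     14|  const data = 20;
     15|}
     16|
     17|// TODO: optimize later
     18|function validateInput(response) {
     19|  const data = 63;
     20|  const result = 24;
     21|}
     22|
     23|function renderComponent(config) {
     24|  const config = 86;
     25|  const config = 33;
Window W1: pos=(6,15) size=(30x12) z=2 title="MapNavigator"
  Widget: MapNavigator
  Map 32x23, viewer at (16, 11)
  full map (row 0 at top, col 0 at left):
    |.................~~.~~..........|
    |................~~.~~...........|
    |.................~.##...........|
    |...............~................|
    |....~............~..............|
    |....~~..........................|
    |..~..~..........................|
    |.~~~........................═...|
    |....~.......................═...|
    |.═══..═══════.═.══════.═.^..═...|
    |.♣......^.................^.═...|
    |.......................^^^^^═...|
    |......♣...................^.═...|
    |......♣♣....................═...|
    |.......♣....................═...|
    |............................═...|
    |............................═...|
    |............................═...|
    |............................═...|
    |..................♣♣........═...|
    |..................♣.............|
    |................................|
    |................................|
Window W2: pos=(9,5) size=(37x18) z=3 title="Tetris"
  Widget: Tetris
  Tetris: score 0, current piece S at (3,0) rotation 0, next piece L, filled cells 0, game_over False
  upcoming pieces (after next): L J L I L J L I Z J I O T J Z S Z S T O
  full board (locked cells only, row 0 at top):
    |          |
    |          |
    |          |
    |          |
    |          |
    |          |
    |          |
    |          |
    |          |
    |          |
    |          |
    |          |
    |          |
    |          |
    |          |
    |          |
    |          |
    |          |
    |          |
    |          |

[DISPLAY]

  ┃          │                        ┃
  ┃          │                        ┃
  ┃          │Score:                  ┃
━━┃          │0                       ┃
 M┃          │                        ┃
──┃          │                        ┃
~~┃          │                        ┃
..┃          │                        ┃
══┃          │                        ┃
..┃          │                        ┃
..┗━━━━━━━━━━━━━━━━━━━━━━━━━━━━━━━━━━━┛
....♣...................^.═.┃'░┃       
....♣♣....................═.┃ ░┃       
.....♣....................═.┃ ░┃       
━━━━━━━━━━━━━━━━━━━━━━━━━━━━┛ ░┃       
    ┃// TODO: optimize later  ▼┃       


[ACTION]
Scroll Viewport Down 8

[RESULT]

  ┃          │                        ┃
  ┃          │Score:                  ┃
━━┃          │0                       ┃
 M┃          │                        ┃
──┃          │                        ┃
~~┃          │                        ┃
..┃          │                        ┃
══┃          │                        ┃
..┃          │                        ┃
..┗━━━━━━━━━━━━━━━━━━━━━━━━━━━━━━━━━━━┛
....♣...................^.═.┃'░┃       
....♣♣....................═.┃ ░┃       
.....♣....................═.┃ ░┃       
━━━━━━━━━━━━━━━━━━━━━━━━━━━━┛ ░┃       
    ┃// TODO: optimize later  ▼┃       
    ┗━━━━━━━━━━━━━━━━━━━━━━━━━━┛       


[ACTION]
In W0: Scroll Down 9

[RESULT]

  ┃          │                        ┃
  ┃          │Score:                  ┃
━━┃          │0                       ┃
 M┃          │                        ┃
──┃          │                        ┃
~~┃          │                        ┃
..┃          │                        ┃
══┃          │                        ┃
..┃          │                        ┃
..┗━━━━━━━━━━━━━━━━━━━━━━━━━━━━━━━━━━━┛
....♣...................^.═.┃ ░┃       
....♣♣....................═.┃ █┃       
.....♣....................═.┃ ░┃       
━━━━━━━━━━━━━━━━━━━━━━━━━━━━┛ ░┃       
    ┃                         ▼┃       
    ┗━━━━━━━━━━━━━━━━━━━━━━━━━━┛       


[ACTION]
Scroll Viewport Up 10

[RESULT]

                                       
                                       
  ┏━━━━━━━━━━━━━━━━━━━━━━━━━━━━━━━━━━━┓
  ┃ Tetris                            ┃
  ┠───────────────────────────────────┨
  ┃          │Next:                   ┃
  ┃          │  ▒                     ┃
  ┃          │▒▒▒                     ┃
  ┃          │                        ┃
  ┃          │                        ┃
  ┃          │                        ┃
  ┃          │Score:                  ┃
━━┃          │0                       ┃
 M┃          │                        ┃
──┃          │                        ┃
~~┃          │                        ┃


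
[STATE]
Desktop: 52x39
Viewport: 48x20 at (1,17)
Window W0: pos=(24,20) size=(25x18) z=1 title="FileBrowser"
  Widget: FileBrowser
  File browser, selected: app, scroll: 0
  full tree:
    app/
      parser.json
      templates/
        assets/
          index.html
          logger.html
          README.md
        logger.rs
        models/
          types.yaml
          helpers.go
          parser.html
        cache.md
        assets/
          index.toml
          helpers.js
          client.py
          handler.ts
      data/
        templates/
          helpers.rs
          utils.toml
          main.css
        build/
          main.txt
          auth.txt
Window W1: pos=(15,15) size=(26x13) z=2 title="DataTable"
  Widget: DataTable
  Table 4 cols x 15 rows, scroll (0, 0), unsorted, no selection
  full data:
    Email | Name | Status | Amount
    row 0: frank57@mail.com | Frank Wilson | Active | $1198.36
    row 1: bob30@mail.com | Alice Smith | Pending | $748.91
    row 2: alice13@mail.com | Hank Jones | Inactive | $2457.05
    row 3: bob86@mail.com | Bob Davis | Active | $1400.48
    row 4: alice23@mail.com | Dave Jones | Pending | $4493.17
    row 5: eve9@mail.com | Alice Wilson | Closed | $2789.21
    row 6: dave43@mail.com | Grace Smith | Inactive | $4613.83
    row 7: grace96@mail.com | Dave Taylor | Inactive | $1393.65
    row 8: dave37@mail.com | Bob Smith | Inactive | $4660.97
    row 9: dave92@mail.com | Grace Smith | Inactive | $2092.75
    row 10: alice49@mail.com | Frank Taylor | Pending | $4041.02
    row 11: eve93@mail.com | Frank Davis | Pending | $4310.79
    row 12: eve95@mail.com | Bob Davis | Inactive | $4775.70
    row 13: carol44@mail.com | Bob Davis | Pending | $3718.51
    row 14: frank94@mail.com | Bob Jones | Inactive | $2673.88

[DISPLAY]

              ┠────────────────────────┨        
              ┃Email           │Name   ┃        
              ┃────────────────┼───────┃        
              ┃frank57@mail.com│Frank W┃━━━━━━━┓
              ┃bob30@mail.com  │Alice S┃       ┃
              ┃alice13@mail.com│Hank Jo┃───────┨
              ┃bob86@mail.com  │Bob Dav┃       ┃
              ┃alice23@mail.com│Dave Jo┃       ┃
              ┃eve9@mail.com   │Alice W┃s/     ┃
              ┃dave43@mail.com │Grace S┃       ┃
              ┗━━━━━━━━━━━━━━━━━━━━━━━━┛       ┃
                       ┃                       ┃
                       ┃                       ┃
                       ┃                       ┃
                       ┃                       ┃
                       ┃                       ┃
                       ┃                       ┃
                       ┃                       ┃
                       ┃                       ┃
                       ┃                       ┃


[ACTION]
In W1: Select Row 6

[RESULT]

              ┠────────────────────────┨        
              ┃Email           │Name   ┃        
              ┃────────────────┼───────┃        
              ┃frank57@mail.com│Frank W┃━━━━━━━┓
              ┃bob30@mail.com  │Alice S┃       ┃
              ┃alice13@mail.com│Hank Jo┃───────┨
              ┃bob86@mail.com  │Bob Dav┃       ┃
              ┃alice23@mail.com│Dave Jo┃       ┃
              ┃eve9@mail.com   │Alice W┃s/     ┃
              ┃>ave43@mail.com │Grace S┃       ┃
              ┗━━━━━━━━━━━━━━━━━━━━━━━━┛       ┃
                       ┃                       ┃
                       ┃                       ┃
                       ┃                       ┃
                       ┃                       ┃
                       ┃                       ┃
                       ┃                       ┃
                       ┃                       ┃
                       ┃                       ┃
                       ┃                       ┃


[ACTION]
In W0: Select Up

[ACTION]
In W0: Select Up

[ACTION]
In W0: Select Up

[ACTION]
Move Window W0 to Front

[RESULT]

              ┠────────────────────────┨        
              ┃Email           │Name   ┃        
              ┃────────────────┼───────┃        
              ┃frank57@┏━━━━━━━━━━━━━━━━━━━━━━━┓
              ┃bob30@ma┃ FileBrowser           ┃
              ┃alice13@┠───────────────────────┨
              ┃bob86@ma┃> [-] app/             ┃
              ┃alice23@┃    parser.json        ┃
              ┃eve9@mai┃    [+] templates/     ┃
              ┃>ave43@m┃    [+] data/          ┃
              ┗━━━━━━━━┃                       ┃
                       ┃                       ┃
                       ┃                       ┃
                       ┃                       ┃
                       ┃                       ┃
                       ┃                       ┃
                       ┃                       ┃
                       ┃                       ┃
                       ┃                       ┃
                       ┃                       ┃


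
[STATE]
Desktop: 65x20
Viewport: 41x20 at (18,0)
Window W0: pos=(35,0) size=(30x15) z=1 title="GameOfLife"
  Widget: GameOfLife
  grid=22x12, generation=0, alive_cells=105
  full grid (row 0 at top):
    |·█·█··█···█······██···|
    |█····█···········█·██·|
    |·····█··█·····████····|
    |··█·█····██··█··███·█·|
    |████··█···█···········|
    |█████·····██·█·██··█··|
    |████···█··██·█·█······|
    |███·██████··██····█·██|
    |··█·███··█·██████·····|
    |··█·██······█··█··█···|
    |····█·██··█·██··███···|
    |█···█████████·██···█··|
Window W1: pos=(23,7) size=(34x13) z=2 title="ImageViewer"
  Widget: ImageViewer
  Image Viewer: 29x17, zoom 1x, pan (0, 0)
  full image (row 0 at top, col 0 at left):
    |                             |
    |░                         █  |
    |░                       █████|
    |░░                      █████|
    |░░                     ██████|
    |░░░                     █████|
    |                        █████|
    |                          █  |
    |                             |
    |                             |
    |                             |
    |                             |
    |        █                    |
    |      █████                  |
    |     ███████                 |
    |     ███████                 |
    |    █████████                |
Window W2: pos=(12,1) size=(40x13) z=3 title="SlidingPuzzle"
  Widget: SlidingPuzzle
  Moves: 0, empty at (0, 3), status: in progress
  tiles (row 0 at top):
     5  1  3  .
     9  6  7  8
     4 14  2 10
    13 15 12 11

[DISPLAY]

                 ┏━━━━━━━━━━━━━━━━━━━━━━━
━━━━━━━━━━━━━━━━━━━━━━━━━━━━━━━━━┓       
ingPuzzle                        ┃───────
─────────────────────────────────┨       
┬────┬────┬────┐                 ┃·█·██· 
│  1 │  3 │    │                 ┃██···· 
┼────┼────┼────┤                 ┃███·█· 
│  6 │  7 │  8 │                 ┃━━━━┓· 
┼────┼────┼────┤                 ┃    ┃· 
│ 14 │  2 │ 10 │                 ┃────┨· 
┼────┼────┼────┤                 ┃    ┃█ 
│ 15 │ 12 │ 11 │                 ┃    ┃· 
┴────┴────┴────┘                 ┃█   ┃· 
━━━━━━━━━━━━━━━━━━━━━━━━━━━━━━━━━┛█   ┃· 
     ┃░░                     ██████   ┃━━
     ┃░░░                     █████   ┃  
     ┃                        █████   ┃  
     ┃                          █     ┃  
     ┃                                ┃  
     ┗━━━━━━━━━━━━━━━━━━━━━━━━━━━━━━━━┛  


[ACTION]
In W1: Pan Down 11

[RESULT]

                 ┏━━━━━━━━━━━━━━━━━━━━━━━
━━━━━━━━━━━━━━━━━━━━━━━━━━━━━━━━━┓       
ingPuzzle                        ┃───────
─────────────────────────────────┨       
┬────┬────┬────┐                 ┃·█·██· 
│  1 │  3 │    │                 ┃██···· 
┼────┼────┼────┤                 ┃███·█· 
│  6 │  7 │  8 │                 ┃━━━━┓· 
┼────┼────┼────┤                 ┃    ┃· 
│ 14 │  2 │ 10 │                 ┃────┨· 
┼────┼────┼────┤                 ┃    ┃█ 
│ 15 │ 12 │ 11 │                 ┃    ┃· 
┴────┴────┴────┘                 ┃    ┃· 
━━━━━━━━━━━━━━━━━━━━━━━━━━━━━━━━━┛    ┃· 
     ┃     ███████                    ┃━━
     ┃    █████████                   ┃  
     ┃                                ┃  
     ┃                                ┃  
     ┃                                ┃  
     ┗━━━━━━━━━━━━━━━━━━━━━━━━━━━━━━━━┛  


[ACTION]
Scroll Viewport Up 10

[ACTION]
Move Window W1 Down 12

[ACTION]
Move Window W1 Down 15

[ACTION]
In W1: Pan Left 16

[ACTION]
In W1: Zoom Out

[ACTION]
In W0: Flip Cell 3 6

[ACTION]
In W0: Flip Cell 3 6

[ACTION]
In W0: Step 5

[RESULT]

                 ┏━━━━━━━━━━━━━━━━━━━━━━━
━━━━━━━━━━━━━━━━━━━━━━━━━━━━━━━━━┓       
ingPuzzle                        ┃───────
─────────────────────────────────┨       
┬────┬────┬────┐                 ┃█····█ 
│  1 │  3 │    │                 ┃██·██· 
┼────┼────┼────┤                 ┃██·██· 
│  6 │  7 │  8 │                 ┃━━━━┓· 
┼────┼────┼────┤                 ┃    ┃· 
│ 14 │  2 │ 10 │                 ┃────┨· 
┼────┼────┼────┤                 ┃    ┃· 
│ 15 │ 12 │ 11 │                 ┃    ┃· 
┴────┴────┴────┘                 ┃    ┃· 
━━━━━━━━━━━━━━━━━━━━━━━━━━━━━━━━━┛    ┃· 
     ┃     ███████                    ┃━━
     ┃    █████████                   ┃  
     ┃                                ┃  
     ┃                                ┃  
     ┃                                ┃  
     ┗━━━━━━━━━━━━━━━━━━━━━━━━━━━━━━━━┛  


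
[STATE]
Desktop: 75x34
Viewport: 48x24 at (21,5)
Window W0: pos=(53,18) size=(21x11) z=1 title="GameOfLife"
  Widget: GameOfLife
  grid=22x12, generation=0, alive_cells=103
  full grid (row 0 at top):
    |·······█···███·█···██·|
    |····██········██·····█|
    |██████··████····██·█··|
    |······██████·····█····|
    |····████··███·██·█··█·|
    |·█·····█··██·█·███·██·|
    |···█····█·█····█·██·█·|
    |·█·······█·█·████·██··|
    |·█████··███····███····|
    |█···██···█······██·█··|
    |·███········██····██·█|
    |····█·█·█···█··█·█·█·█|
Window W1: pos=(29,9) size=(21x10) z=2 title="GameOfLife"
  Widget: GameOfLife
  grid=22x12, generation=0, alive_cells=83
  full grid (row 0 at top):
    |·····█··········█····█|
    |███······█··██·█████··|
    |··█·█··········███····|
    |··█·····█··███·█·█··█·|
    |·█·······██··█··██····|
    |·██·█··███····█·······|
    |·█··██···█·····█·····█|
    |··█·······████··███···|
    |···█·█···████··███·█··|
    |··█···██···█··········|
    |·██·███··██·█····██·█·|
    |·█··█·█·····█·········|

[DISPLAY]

                                                
                                                
                                                
                                                
        ┏━━━━━━━━━━━━━━━━━━━┓                   
        ┃ GameOfLife        ┃                   
        ┠───────────────────┨                   
        ┃Gen: 0             ┃                   
        ┃·█·····█··███·█·█··┃                   
        ┃█·······██··█··██··┃                   
        ┃██·█··███····█·····┃                   
        ┃█··██···█·····█····┃                   
        ┃·█·······████··███·┃                   
        ┗━━━━━━━━━━━━━━━━━━━┛   ┏━━━━━━━━━━━━━━━
                                ┃ GameOfLife    
                                ┠───────────────
                                ┃Gen: 0         
                                ┃·····██████····
                                ┃···████··███·██
                                ┃█·····█··██·█·█
                                ┃··█····█·█····█
                                ┃█·······█·█·███
                                ┃█████··███····█
                                ┗━━━━━━━━━━━━━━━


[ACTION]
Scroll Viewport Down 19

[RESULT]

        ┃ GameOfLife        ┃                   
        ┠───────────────────┨                   
        ┃Gen: 0             ┃                   
        ┃·█·····█··███·█·█··┃                   
        ┃█·······██··█··██··┃                   
        ┃██·█··███····█·····┃                   
        ┃█··██···█·····█····┃                   
        ┃·█·······████··███·┃                   
        ┗━━━━━━━━━━━━━━━━━━━┛   ┏━━━━━━━━━━━━━━━
                                ┃ GameOfLife    
                                ┠───────────────
                                ┃Gen: 0         
                                ┃·····██████····
                                ┃···████··███·██
                                ┃█·····█··██·█·█
                                ┃··█····█·█····█
                                ┃█·······█·█·███
                                ┃█████··███····█
                                ┗━━━━━━━━━━━━━━━
                                                
                                                
                                                
                                                
                                                


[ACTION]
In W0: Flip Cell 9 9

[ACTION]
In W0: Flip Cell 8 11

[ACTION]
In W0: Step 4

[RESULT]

        ┃ GameOfLife        ┃                   
        ┠───────────────────┨                   
        ┃Gen: 0             ┃                   
        ┃·█·····█··███·█·█··┃                   
        ┃█·······██··█··██··┃                   
        ┃██·█··███····█·····┃                   
        ┃█··██···█·····█····┃                   
        ┃·█·······████··███·┃                   
        ┗━━━━━━━━━━━━━━━━━━━┛   ┏━━━━━━━━━━━━━━━
                                ┃ GameOfLife    
                                ┠───────────────
                                ┃Gen: 4         
                                ┃█···········█··
                                ┃·██········█·█·
                                ┃··███··········
                                ┃··███···███····
                                ┃·██······█···█·
                                ┃··██····█·█·█··
                                ┗━━━━━━━━━━━━━━━
                                                
                                                
                                                
                                                
                                                


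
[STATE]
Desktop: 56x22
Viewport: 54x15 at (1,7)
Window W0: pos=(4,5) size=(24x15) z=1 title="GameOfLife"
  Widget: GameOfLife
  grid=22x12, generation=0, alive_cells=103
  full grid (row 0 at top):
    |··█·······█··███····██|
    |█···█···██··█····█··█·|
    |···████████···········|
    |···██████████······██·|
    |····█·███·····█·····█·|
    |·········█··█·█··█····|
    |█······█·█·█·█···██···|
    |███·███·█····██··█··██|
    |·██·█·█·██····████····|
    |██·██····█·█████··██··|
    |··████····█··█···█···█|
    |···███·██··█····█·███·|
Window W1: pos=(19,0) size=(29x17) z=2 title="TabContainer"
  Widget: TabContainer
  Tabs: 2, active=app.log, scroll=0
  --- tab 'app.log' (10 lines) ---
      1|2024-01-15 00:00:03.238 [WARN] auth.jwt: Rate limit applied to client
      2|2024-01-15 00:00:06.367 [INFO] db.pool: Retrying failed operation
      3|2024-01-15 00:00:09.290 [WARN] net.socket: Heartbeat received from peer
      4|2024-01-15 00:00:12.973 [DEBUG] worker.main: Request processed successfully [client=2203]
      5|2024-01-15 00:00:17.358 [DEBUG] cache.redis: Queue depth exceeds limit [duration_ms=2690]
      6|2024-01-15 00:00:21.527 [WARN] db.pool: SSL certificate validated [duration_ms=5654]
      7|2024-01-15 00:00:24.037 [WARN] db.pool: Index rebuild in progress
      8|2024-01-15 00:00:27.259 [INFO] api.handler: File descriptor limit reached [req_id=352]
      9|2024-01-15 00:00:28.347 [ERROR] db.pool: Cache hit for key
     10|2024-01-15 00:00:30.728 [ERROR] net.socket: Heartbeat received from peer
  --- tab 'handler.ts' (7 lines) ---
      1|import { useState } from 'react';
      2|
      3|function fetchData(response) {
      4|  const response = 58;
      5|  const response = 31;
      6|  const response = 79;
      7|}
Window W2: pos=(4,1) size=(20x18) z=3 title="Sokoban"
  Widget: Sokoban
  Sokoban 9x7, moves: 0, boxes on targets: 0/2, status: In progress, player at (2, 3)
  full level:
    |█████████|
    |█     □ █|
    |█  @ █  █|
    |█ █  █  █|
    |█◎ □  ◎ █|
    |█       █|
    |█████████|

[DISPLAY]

   ┃█ █  █  █         ┃-01-15 00:00:09.290 [WA┃       
   ┃█◎ □  ◎ █         ┃-01-15 00:00:12.973 [DE┃       
   ┃█       █         ┃-01-15 00:00:17.358 [DE┃       
   ┃█████████         ┃-01-15 00:00:21.527 [WA┃       
   ┃Moves: 0  0/2     ┃-01-15 00:00:24.037 [WA┃       
   ┃                  ┃-01-15 00:00:27.259 [IN┃       
   ┃                  ┃-01-15 00:00:28.347 [ER┃       
   ┃                  ┃-01-15 00:00:30.728 [ER┃       
   ┃                  ┃                       ┃       
   ┃                  ┃━━━━━━━━━━━━━━━━━━━━━━━┛       
   ┃                  ┃█··┃                           
   ┗━━━━━━━━━━━━━━━━━━┛··█┃                           
   ┗━━━━━━━━━━━━━━━━━━━━━━┛                           
                                                      
                                                      


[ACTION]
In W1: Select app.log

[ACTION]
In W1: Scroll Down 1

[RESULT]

   ┃█ █  █  █         ┃-01-15 00:00:12.973 [DE┃       
   ┃█◎ □  ◎ █         ┃-01-15 00:00:17.358 [DE┃       
   ┃█       █         ┃-01-15 00:00:21.527 [WA┃       
   ┃█████████         ┃-01-15 00:00:24.037 [WA┃       
   ┃Moves: 0  0/2     ┃-01-15 00:00:27.259 [IN┃       
   ┃                  ┃-01-15 00:00:28.347 [ER┃       
   ┃                  ┃-01-15 00:00:30.728 [ER┃       
   ┃                  ┃                       ┃       
   ┃                  ┃                       ┃       
   ┃                  ┃━━━━━━━━━━━━━━━━━━━━━━━┛       
   ┃                  ┃█··┃                           
   ┗━━━━━━━━━━━━━━━━━━┛··█┃                           
   ┗━━━━━━━━━━━━━━━━━━━━━━┛                           
                                                      
                                                      


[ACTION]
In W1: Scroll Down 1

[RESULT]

   ┃█ █  █  █         ┃-01-15 00:00:17.358 [DE┃       
   ┃█◎ □  ◎ █         ┃-01-15 00:00:21.527 [WA┃       
   ┃█       █         ┃-01-15 00:00:24.037 [WA┃       
   ┃█████████         ┃-01-15 00:00:27.259 [IN┃       
   ┃Moves: 0  0/2     ┃-01-15 00:00:28.347 [ER┃       
   ┃                  ┃-01-15 00:00:30.728 [ER┃       
   ┃                  ┃                       ┃       
   ┃                  ┃                       ┃       
   ┃                  ┃                       ┃       
   ┃                  ┃━━━━━━━━━━━━━━━━━━━━━━━┛       
   ┃                  ┃█··┃                           
   ┗━━━━━━━━━━━━━━━━━━┛··█┃                           
   ┗━━━━━━━━━━━━━━━━━━━━━━┛                           
                                                      
                                                      


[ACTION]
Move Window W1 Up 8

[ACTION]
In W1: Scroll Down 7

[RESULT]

   ┃█ █  █  █         ┃                       ┃       
   ┃█◎ □  ◎ █         ┃                       ┃       
   ┃█       █         ┃                       ┃       
   ┃█████████         ┃                       ┃       
   ┃Moves: 0  0/2     ┃                       ┃       
   ┃                  ┃                       ┃       
   ┃                  ┃                       ┃       
   ┃                  ┃                       ┃       
   ┃                  ┃                       ┃       
   ┃                  ┃━━━━━━━━━━━━━━━━━━━━━━━┛       
   ┃                  ┃█··┃                           
   ┗━━━━━━━━━━━━━━━━━━┛··█┃                           
   ┗━━━━━━━━━━━━━━━━━━━━━━┛                           
                                                      
                                                      


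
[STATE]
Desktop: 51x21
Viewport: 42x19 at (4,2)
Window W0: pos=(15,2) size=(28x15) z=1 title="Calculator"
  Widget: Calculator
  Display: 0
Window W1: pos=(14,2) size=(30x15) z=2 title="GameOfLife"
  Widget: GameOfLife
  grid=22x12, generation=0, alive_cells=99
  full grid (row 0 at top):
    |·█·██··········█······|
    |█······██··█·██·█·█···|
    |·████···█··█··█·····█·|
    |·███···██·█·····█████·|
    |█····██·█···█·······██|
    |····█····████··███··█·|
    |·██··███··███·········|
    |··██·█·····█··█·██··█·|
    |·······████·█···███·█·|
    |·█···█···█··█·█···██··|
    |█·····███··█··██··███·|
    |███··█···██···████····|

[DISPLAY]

          ┏━━━━━━━━━━━━━━━━━━━━━━━━━━━━┓  
          ┃ GameOfLife                 ┃  
          ┠────────────────────────────┨  
          ┃Gen: 0                      ┃  
          ┃█······██··█·██·█·█···      ┃  
          ┃·████···█··█··█·····█·      ┃  
          ┃·███···██·█·····█████·      ┃  
          ┃█····██·█···█·······██      ┃  
          ┃····█····████··███··█·      ┃  
          ┃·██··███··███·········      ┃  
          ┃··██·█·····█··█·██··█·      ┃  
          ┃·······████·█···███·█·      ┃  
          ┃·█···█···█··█·█···██··      ┃  
          ┃█·····███··█··██··███·      ┃  
          ┗━━━━━━━━━━━━━━━━━━━━━━━━━━━━┛  
                                          
                                          
                                          
                                          


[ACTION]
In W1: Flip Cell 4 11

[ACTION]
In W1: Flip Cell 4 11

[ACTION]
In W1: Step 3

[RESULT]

          ┏━━━━━━━━━━━━━━━━━━━━━━━━━━━━┓  
          ┃ GameOfLife                 ┃  
          ┠────────────────────────────┨  
          ┃Gen: 3                      ┃  
          ┃·········█······█·····      ┃  
          ┃██···████·█···█··█····      ┃  
          ┃···█··█···██·██···█···      ┃  
          ┃█·██····█·███····█··██      ┃  
          ┃█·█········█··█···█···      ┃  
          ┃··········█······█·█·█      ┃  
          ┃·█·····█··█········█··      ┃  
          ┃·███····██·······██···      ┃  
          ┃██·██····█·····█████··      ┃  
          ┃█·█·█········██·█··█··      ┃  
          ┗━━━━━━━━━━━━━━━━━━━━━━━━━━━━┛  
                                          
                                          
                                          
                                          
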